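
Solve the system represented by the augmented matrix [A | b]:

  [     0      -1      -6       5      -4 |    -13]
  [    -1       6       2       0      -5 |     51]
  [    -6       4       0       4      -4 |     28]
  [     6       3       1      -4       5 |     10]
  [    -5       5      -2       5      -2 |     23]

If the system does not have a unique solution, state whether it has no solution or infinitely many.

x_1 = -2, x_2 = 6, x_3 = -1, x_4 = -5, x_5 = -3

Row-reduce the augmented matrix:
Swap R1 and R2.
R1 ← R1 / (-1).
R3 ← R3 + 6·R1.
R4 ← R4 − 6·R1.
R5 ← R5 + 5·R1.
R2 ← R2 / (-1).
R1 ← R1 + 6·R2.
R3 ← R3 + 32·R2.
R4 ← R4 − 39·R2.
R5 ← R5 + 25·R2.
R3 ← R3 / (180).
R1 ← R1 − 34·R3.
R2 ← R2 − 6·R3.
R4 ← R4 + 221·R3.
R5 ← R5 − 138·R3.
R4 ← R4 / (-8/15).
R1 ← R1 + 8/15·R4.
R2 ← R2 − 1/5·R4.
R3 ← R3 + 13/15·R4.
R5 ← R5 + 2/5·R4.
R5 ← R5 / (-9/8).
R1 ← R1 + 49/6·R5.
R2 ← R2 − 91/48·R5.
R3 ← R3 + 589/48·R5.
R4 ← R4 + 727/48·R5.
Reading off the reduced rows gives x_1 = -2, x_2 = 6, x_3 = -1, x_4 = -5, x_5 = -3.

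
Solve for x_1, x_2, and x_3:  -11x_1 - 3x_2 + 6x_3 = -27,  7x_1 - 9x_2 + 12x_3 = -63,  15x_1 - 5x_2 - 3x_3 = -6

x_1 = 0, x_2 = 3, x_3 = -3

Row-reduce the augmented matrix:
R1 ← R1 / (-11).
R2 ← R2 − 7·R1.
R3 ← R3 − 15·R1.
R2 ← R2 / (-120/11).
R1 ← R1 − 3/11·R2.
R3 ← R3 + 100/11·R2.
R3 ← R3 / (-8).
R1 ← R1 + 3/20·R3.
R2 ← R2 + 29/20·R3.
Reading off the reduced rows gives x_1 = 0, x_2 = 3, x_3 = -3.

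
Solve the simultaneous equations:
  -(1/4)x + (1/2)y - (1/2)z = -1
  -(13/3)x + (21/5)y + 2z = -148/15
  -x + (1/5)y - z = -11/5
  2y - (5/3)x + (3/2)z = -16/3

no solution

Row-reduce:
R1 ← R1 / (-1/4).
R2 ← R2 + 13/3·R1.
R3 ← R3 + 1·R1.
R4 ← R4 + 5/3·R1.
R2 ← R2 / (-67/15).
R1 ← R1 + 2·R2.
R3 ← R3 + 9/5·R2.
R4 ← R4 + 4/3·R2.
R3 ← R3 / (-221/67).
R1 ← R1 + 186/67·R3.
R2 ← R2 + 160/67·R3.
R4 ← R4 − 221/134·R3.
Row 4 reduces to 0 = -3/2, a contradiction. The system is inconsistent.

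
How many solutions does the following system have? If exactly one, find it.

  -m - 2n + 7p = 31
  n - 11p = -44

Row-reduce:
R1 ← R1 / (-1).
R1 ← R1 − 2·R2.
Rank is 2 with 3 unknowns, leaving p free.

infinitely many solutions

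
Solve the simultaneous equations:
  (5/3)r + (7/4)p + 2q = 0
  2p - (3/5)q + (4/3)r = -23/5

Row-reduce:
R1 ← R1 / (7/4).
R2 ← R2 − 2·R1.
R2 ← R2 / (-101/35).
R1 ← R1 − 8/7·R2.
Rank is 2 with 3 unknowns, leaving r free.

infinitely many solutions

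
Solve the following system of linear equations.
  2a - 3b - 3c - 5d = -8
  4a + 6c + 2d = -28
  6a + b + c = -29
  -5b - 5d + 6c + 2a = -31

a = -4, b = -2, c = -3, d = 3

Row-reduce the augmented matrix:
R1 ← R1 / (2).
R2 ← R2 − 4·R1.
R3 ← R3 − 6·R1.
R4 ← R4 − 2·R1.
R2 ← R2 / (6).
R1 ← R1 + 3/2·R2.
R3 ← R3 − 10·R2.
R4 ← R4 + 2·R2.
R3 ← R3 / (-10).
R1 ← R1 − 3/2·R3.
R2 ← R2 − 2·R3.
R4 ← R4 − 13·R3.
R4 ← R4 / (-5/2).
R1 ← R1 + 1/4·R4.
R2 ← R2 − 1·R4.
R3 ← R3 − 1/2·R4.
Reading off the reduced rows gives a = -4, b = -2, c = -3, d = 3.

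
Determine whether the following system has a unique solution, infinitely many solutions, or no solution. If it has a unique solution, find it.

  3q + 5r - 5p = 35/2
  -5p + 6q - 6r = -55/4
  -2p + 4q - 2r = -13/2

p = -7/4, q = -5/4, r = 5/2

Row-reduce the augmented matrix:
R1 ← R1 / (-5).
R2 ← R2 + 5·R1.
R3 ← R3 + 2·R1.
R2 ← R2 / (3).
R1 ← R1 + 3/5·R2.
R3 ← R3 − 14/5·R2.
R3 ← R3 / (94/15).
R1 ← R1 + 16/5·R3.
R2 ← R2 + 11/3·R3.
Reading off the reduced rows gives p = -7/4, q = -5/4, r = 5/2.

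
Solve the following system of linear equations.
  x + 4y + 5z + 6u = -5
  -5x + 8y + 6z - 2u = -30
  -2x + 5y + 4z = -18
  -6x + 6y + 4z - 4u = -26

Row-reduce:
R2 ← R2 + 5·R1.
R3 ← R3 + 2·R1.
R4 ← R4 + 6·R1.
R2 ← R2 / (28).
R1 ← R1 − 4·R2.
R3 ← R3 − 13·R2.
R4 ← R4 − 30·R2.
R3 ← R3 / (-11/28).
R1 ← R1 − 4/7·R3.
R2 ← R2 − 31/28·R3.
R4 ← R4 − 11/14·R3.
Row 4 reduces to 0 = -2, a contradiction. The system is inconsistent.

no solution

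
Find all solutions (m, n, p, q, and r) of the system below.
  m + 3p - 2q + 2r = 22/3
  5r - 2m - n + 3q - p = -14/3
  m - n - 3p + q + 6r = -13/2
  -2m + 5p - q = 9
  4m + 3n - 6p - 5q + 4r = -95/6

Row-reduce the augmented matrix:
R2 ← R2 + 2·R1.
R3 ← R3 − 1·R1.
R4 ← R4 + 2·R1.
R5 ← R5 − 4·R1.
R2 ← R2 / (-1).
R3 ← R3 + 1·R2.
R5 ← R5 − 3·R2.
R3 ← R3 / (-11).
R1 ← R1 − 3·R3.
R2 ← R2 + 5·R3.
R4 ← R4 − 11·R3.
R5 ← R5 + 3·R3.
R4 ← R4 / (-1).
R1 ← R1 + 10/11·R4.
R2 ← R2 + 9/11·R4.
R3 ← R3 + 4/11·R4.
R5 ← R5 + 12/11·R4.
R5 ← R5 / (280/11).
R1 ← R1 − 17/11·R5.
R2 ← R2 + 65/11·R5.
R3 ← R3 − 9/11·R5.
R4 ← R4 − 1·R5.
Reading off the reduced rows gives m = 3/2, n = -1, p = 5/2, q = 1/2, r = -1/3.

m = 3/2, n = -1, p = 5/2, q = 1/2, r = -1/3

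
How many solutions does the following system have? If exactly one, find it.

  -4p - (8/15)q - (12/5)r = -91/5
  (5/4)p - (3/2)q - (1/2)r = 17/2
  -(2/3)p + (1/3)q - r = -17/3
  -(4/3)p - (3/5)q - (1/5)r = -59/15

Row-reduce:
R1 ← R1 / (-4).
R2 ← R2 − 5/4·R1.
R3 ← R3 + 2/3·R1.
R4 ← R4 + 4/3·R1.
R2 ← R2 / (-5/3).
R1 ← R1 − 2/15·R2.
R3 ← R3 − 19/45·R2.
R4 ← R4 + 19/45·R2.
R3 ← R3 / (-11/12).
R1 ← R1 − 1/2·R3.
R2 ← R2 − 3/4·R3.
R4 ← R4 − 11/12·R3.
Row 4 reduces to 0 = -1/2, a contradiction. The system is inconsistent.

no solution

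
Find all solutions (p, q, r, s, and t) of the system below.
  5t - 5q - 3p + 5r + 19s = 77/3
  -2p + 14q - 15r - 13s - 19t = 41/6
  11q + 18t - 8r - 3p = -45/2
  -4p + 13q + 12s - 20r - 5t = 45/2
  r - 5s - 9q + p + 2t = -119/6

p = -1/2, q = 1, r = 1, s = 5/3, t = -3/2

Row-reduce the augmented matrix:
R1 ← R1 / (-3).
R2 ← R2 + 2·R1.
R3 ← R3 + 3·R1.
R4 ← R4 + 4·R1.
R5 ← R5 − 1·R1.
R2 ← R2 / (52/3).
R1 ← R1 − 5/3·R2.
R3 ← R3 − 16·R2.
R4 ← R4 − 59/3·R2.
R5 ← R5 + 32/3·R2.
R3 ← R3 / (51/13).
R1 ← R1 − 5/52·R3.
R2 ← R2 + 55/52·R3.
R4 ← R4 + 305/52·R3.
R5 ← R5 + 112/13·R3.
R4 ← R4 / (1163/51).
R1 ← R1 + 203/51·R4.
R2 ← R2 + 11/51·R4.
R3 ← R3 − 61/51·R4.
R5 ← R5 + 212/51·R4.
R5 ← R5 / (87689/1163).
R1 ← R1 − 12579/1163·R5.
R2 ← R2 − 9745/1163·R5.
R3 ← R3 − 12131/2326·R5.
R4 ← R4 − 6521/2326·R5.
Reading off the reduced rows gives p = -1/2, q = 1, r = 1, s = 5/3, t = -3/2.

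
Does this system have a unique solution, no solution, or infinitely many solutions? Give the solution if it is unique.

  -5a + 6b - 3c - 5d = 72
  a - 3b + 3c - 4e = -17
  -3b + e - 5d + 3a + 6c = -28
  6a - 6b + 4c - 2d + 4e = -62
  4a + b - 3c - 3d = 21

a = -2, b = 5, c = -4, d = -4, e = -3

Row-reduce the augmented matrix:
R1 ← R1 / (-5).
R2 ← R2 − 1·R1.
R3 ← R3 − 3·R1.
R4 ← R4 − 6·R1.
R5 ← R5 − 4·R1.
R2 ← R2 / (-9/5).
R1 ← R1 + 6/5·R2.
R3 ← R3 − 3/5·R2.
R4 ← R4 − 6/5·R2.
R5 ← R5 − 29/5·R2.
R3 ← R3 / (5).
R1 ← R1 + 1·R3.
R2 ← R2 + 4/3·R3.
R4 ← R4 − 2·R3.
R5 ← R5 − 7/3·R3.
R4 ← R4 / (-16/3).
R2 ← R2 + 5/3·R4.
R3 ← R3 + 5/3·R4.
R5 ← R5 + 19/3·R4.
R5 ← R5 / (-579/40).
R1 ← R1 − 13/5·R5.
R2 ← R2 − 67/40·R5.
R3 ← R3 + 21/40·R5.
R4 ← R4 + 11/40·R5.
Reading off the reduced rows gives a = -2, b = 5, c = -4, d = -4, e = -3.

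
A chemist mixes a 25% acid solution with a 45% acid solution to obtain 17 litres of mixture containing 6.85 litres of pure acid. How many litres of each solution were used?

Let a = litres of solution A, b = litres of solution B.
  a + b = 17
  (1/4)a + (9/20)b = 137/20
From equation 1: a = 17 − b.
Substitute into equation 2 and solve: b = 13.
Then a = 4.

litres of solution A: 4, litres of solution B: 13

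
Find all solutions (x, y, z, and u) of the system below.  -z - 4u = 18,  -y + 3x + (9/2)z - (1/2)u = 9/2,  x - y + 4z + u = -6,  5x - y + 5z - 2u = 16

no solution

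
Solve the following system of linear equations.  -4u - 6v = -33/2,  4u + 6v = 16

no solution

Row-reduce:
R1 ← R1 / (-4).
R2 ← R2 − 4·R1.
Row 2 reduces to 0 = -1/2, a contradiction. The system is inconsistent.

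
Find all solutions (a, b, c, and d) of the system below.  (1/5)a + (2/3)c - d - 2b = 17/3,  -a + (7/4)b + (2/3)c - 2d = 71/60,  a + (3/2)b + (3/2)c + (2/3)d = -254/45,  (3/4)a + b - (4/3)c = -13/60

Row-reduce the augmented matrix:
R1 ← R1 / (1/5).
R2 ← R2 + 1·R1.
R3 ← R3 − 1·R1.
R4 ← R4 − 3/4·R1.
R2 ← R2 / (-33/4).
R1 ← R1 + 10·R2.
R3 ← R3 − 23/2·R2.
R4 ← R4 − 17/2·R2.
R3 ← R3 / (247/66).
R1 ← R1 + 50/33·R3.
R2 ← R2 + 16/33·R3.
R4 ← R4 − 19/66·R3.
R4 ← R4 / (-491/156).
R1 ← R1 − 1355/741·R4.
R2 ← R2 − 236/741·R4.
R3 ← R3 + 270/247·R4.
Reading off the reduced rows gives a = 1/3, b = -9/5, c = -1, d = -8/3.

a = 1/3, b = -9/5, c = -1, d = -8/3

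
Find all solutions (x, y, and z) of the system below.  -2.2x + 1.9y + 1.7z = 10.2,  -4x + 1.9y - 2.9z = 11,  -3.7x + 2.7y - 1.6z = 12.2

x = -3, y = 1, z = 1

Row-reduce the augmented matrix:
R1 ← R1 / (-11/5).
R2 ← R2 + 4·R1.
R3 ← R3 + 37/10·R1.
R2 ← R2 / (-171/110).
R1 ← R1 + 19/22·R2.
R3 ← R3 + 109/220·R2.
R3 ← R3 / (-436/171).
R1 ← R1 − 23/9·R3.
R2 ← R2 − 659/171·R3.
Reading off the reduced rows gives x = -3, y = 1, z = 1.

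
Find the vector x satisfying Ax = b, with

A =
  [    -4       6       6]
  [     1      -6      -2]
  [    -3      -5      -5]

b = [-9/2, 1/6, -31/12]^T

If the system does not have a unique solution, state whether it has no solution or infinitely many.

x_1 = 1, x_2 = 1/4, x_3 = -1/3

Row-reduce the augmented matrix:
R1 ← R1 / (-4).
R2 ← R2 − 1·R1.
R3 ← R3 + 3·R1.
R2 ← R2 / (-9/2).
R1 ← R1 + 3/2·R2.
R3 ← R3 + 19/2·R2.
R3 ← R3 / (-76/9).
R1 ← R1 + 4/3·R3.
R2 ← R2 − 1/9·R3.
Reading off the reduced rows gives x_1 = 1, x_2 = 1/4, x_3 = -1/3.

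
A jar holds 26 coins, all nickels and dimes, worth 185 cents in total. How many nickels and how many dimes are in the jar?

nickels: 15, dimes: 11

Let n = nickels, d = dimes.
  d + n = 26
  10d + 5n = 185
Row-reduce the augmented matrix:
R2 ← R2 − 5·R1.
R2 ← R2 / (5).
R1 ← R1 − 1·R2.
Reading off the reduced rows gives n = 15, d = 11.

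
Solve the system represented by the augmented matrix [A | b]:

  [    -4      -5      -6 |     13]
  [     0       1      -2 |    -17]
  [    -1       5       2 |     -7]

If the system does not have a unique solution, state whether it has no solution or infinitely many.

x_1 = -6, x_2 = -5, x_3 = 6

Row-reduce the augmented matrix:
R1 ← R1 / (-4).
R3 ← R3 + 1·R1.
R1 ← R1 − 5/4·R2.
R3 ← R3 − 25/4·R2.
R3 ← R3 / (16).
R1 ← R1 − 4·R3.
R2 ← R2 + 2·R3.
Reading off the reduced rows gives x_1 = -6, x_2 = -5, x_3 = 6.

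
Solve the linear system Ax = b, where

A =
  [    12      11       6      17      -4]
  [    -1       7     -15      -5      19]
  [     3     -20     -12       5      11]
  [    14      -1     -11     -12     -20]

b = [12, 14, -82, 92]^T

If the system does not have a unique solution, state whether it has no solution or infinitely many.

infinitely many solutions

Row-reduce:
R1 ← R1 / (12).
R2 ← R2 + 1·R1.
R3 ← R3 − 3·R1.
R4 ← R4 − 14·R1.
R2 ← R2 / (95/12).
R1 ← R1 − 11/12·R2.
R3 ← R3 + 91/4·R2.
R4 ← R4 + 83/6·R2.
R3 ← R3 / (-5241/95).
R1 ← R1 − 207/95·R3.
R2 ← R2 + 174/95·R3.
R4 ← R4 + 4117/95·R3.
R4 ← R4 / (-160348/5241).
R1 ← R1 − 2541/1747·R4.
R2 ← R2 + 237/1747·R4.
R3 ← R3 − 907/5241·R4.
Rank is 4 with 5 unknowns, leaving x_5 free.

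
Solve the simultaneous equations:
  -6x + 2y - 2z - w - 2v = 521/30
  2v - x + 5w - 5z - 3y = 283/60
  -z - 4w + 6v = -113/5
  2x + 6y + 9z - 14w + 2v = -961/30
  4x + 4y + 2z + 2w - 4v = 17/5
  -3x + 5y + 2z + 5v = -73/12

Row-reduce the augmented matrix:
R1 ← R1 / (-6).
R2 ← R2 + 1·R1.
R4 ← R4 − 2·R1.
R5 ← R5 − 4·R1.
R6 ← R6 + 3·R1.
R2 ← R2 / (-10/3).
R1 ← R1 + 1/3·R2.
R4 ← R4 − 20/3·R2.
R5 ← R5 − 16/3·R2.
R6 ← R6 − 4·R2.
R3 ← R3 / (-1).
R1 ← R1 − 4/5·R3.
R2 ← R2 − 7/5·R3.
R4 ← R4 + 1·R3.
R5 ← R5 + 34/5·R3.
R6 ← R6 + 13/5·R3.
Swap R4 and R5.
R4 ← R4 / (184/5).
R1 ← R1 + 71/20·R4.
R2 ← R2 + 143/20·R4.
R3 ← R3 − 4·R4.
R6 ← R6 − 171/10·R4.
Swap R5 and R6.
R5 ← R5 / (1187/92).
R1 ← R1 − 149/184·R5.
R2 ← R2 + 99/184·R5.
R3 ← R3 + 32/23·R5.
R4 ← R4 + 53/46·R5.
R6 reduces to 0 = 0, so the extra equation is consistent.
Reading off the reduced rows gives x = -5/2, y = -1/4, z = 1/3, w = 5/3, v = -13/5.

x = -5/2, y = -1/4, z = 1/3, w = 5/3, v = -13/5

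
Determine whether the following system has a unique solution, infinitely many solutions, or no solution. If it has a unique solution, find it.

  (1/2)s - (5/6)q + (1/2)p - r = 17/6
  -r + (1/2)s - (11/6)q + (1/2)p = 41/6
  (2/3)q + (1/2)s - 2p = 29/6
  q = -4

infinitely many solutions

Row-reduce:
R1 ← R1 / (1/2).
R2 ← R2 − 1/2·R1.
R3 ← R3 + 2·R1.
R2 ← R2 / (-1).
R1 ← R1 + 5/3·R2.
R3 ← R3 + 8/3·R2.
R4 ← R4 − 1·R2.
R3 ← R3 / (-4).
R1 ← R1 + 2·R3.
Rank is 3 with 4 unknowns, leaving s free.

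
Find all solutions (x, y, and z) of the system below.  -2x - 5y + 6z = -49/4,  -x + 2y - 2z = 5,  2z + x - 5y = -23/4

x = -1/2, y = 1/4, z = -2

Row-reduce the augmented matrix:
R1 ← R1 / (-2).
R2 ← R2 + 1·R1.
R3 ← R3 − 1·R1.
R2 ← R2 / (9/2).
R1 ← R1 − 5/2·R2.
R3 ← R3 + 15/2·R2.
R3 ← R3 / (-10/3).
R1 ← R1 + 2/9·R3.
R2 ← R2 + 10/9·R3.
Reading off the reduced rows gives x = -1/2, y = 1/4, z = -2.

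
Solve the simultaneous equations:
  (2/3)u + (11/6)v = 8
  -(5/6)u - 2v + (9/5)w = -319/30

Row-reduce:
R1 ← R1 / (2/3).
R2 ← R2 + 5/6·R1.
R2 ← R2 / (7/24).
R1 ← R1 − 11/4·R2.
Rank is 2 with 3 unknowns, leaving w free.

infinitely many solutions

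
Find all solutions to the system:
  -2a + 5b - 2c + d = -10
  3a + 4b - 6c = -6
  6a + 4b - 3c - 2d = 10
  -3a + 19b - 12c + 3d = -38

no solution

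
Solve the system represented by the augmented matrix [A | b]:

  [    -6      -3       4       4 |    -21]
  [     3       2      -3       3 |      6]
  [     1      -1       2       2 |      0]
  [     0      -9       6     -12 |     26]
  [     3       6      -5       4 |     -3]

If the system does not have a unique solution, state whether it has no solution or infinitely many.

Row-reduce:
R1 ← R1 / (-6).
R2 ← R2 − 3·R1.
R3 ← R3 − 1·R1.
R5 ← R5 − 3·R1.
R2 ← R2 / (1/2).
R1 ← R1 − 1/2·R2.
R3 ← R3 + 3/2·R2.
R4 ← R4 + 9·R2.
R5 ← R5 − 9/2·R2.
R3 ← R3 / (-1/3).
R1 ← R1 − 1/3·R3.
R2 ← R2 + 2·R3.
R4 ← R4 + 12·R3.
R5 ← R5 − 6·R3.
R4 ← R4 / (-558).
R1 ← R1 − 12·R4.
R2 ← R2 + 96·R4.
R3 ← R3 + 53·R4.
R5 ← R5 − 279·R4.
Row 5 reduces to 0 = -1/2, a contradiction. The system is inconsistent.

no solution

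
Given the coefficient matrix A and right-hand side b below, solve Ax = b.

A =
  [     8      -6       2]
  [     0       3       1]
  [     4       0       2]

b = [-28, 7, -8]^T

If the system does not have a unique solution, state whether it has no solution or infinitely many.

Row-reduce:
R1 ← R1 / (8).
R3 ← R3 − 4·R1.
R2 ← R2 / (3).
R1 ← R1 + 3/4·R2.
R3 ← R3 − 3·R2.
Row 3 reduces to 0 = -1, a contradiction. The system is inconsistent.

no solution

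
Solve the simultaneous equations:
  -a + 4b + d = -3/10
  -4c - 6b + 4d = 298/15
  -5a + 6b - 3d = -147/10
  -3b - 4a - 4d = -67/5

a = 3/2, b = -1/5, c = -8/3, d = 2

Row-reduce the augmented matrix:
R1 ← R1 / (-1).
R3 ← R3 + 5·R1.
R4 ← R4 + 4·R1.
R2 ← R2 / (-6).
R1 ← R1 + 4·R2.
R3 ← R3 + 14·R2.
R4 ← R4 + 19·R2.
R3 ← R3 / (28/3).
R1 ← R1 − 8/3·R3.
R2 ← R2 − 2/3·R3.
R4 ← R4 − 38/3·R3.
R4 ← R4 / (20/7).
R1 ← R1 − 9/7·R4.
R2 ← R2 − 4/7·R4.
R3 ← R3 + 13/7·R4.
Reading off the reduced rows gives a = 3/2, b = -1/5, c = -8/3, d = 2.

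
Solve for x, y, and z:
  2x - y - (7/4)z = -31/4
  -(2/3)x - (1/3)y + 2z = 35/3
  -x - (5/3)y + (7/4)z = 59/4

Row-reduce the augmented matrix:
R1 ← R1 / (2).
R2 ← R2 + 2/3·R1.
R3 ← R3 + 1·R1.
R2 ← R2 / (-2/3).
R1 ← R1 + 1/2·R2.
R3 ← R3 + 13/6·R2.
R3 ← R3 / (-179/48).
R1 ← R1 + 31/16·R3.
R2 ← R2 + 17/8·R3.
Reading off the reduced rows gives x = -1, y = -3, z = 5.

x = -1, y = -3, z = 5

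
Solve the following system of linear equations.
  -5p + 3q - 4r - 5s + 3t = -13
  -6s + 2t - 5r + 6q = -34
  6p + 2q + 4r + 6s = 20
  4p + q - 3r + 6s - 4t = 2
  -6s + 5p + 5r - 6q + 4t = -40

Row-reduce the augmented matrix:
R1 ← R1 / (-5).
R3 ← R3 − 6·R1.
R4 ← R4 − 4·R1.
R5 ← R5 − 5·R1.
R2 ← R2 / (6).
R1 ← R1 + 3/5·R2.
R3 ← R3 − 28/5·R2.
R4 ← R4 − 17/5·R2.
R5 ← R5 + 3·R2.
R3 ← R3 / (58/15).
R1 ← R1 − 3/10·R3.
R2 ← R2 + 5/6·R3.
R4 ← R4 + 101/30·R3.
R5 ← R5 + 3/2·R3.
R4 ← R4 / (298/29).
R1 ← R1 + 1/29·R4.
R2 ← R2 − 6/29·R4.
R3 ← R3 − 42/29·R4.
R5 ← R5 + 343/29·R4.
R5 ← R5 / (4329/596).
R1 ← R1 + 321/596·R5.
R2 ← R2 − 109/149·R5.
R3 ← R3 − 185/298·R5.
R4 ← R4 + 71/596·R5.
Reading off the reduced rows gives p = -4, q = 2, r = 4, s = 4, t = -1.

p = -4, q = 2, r = 4, s = 4, t = -1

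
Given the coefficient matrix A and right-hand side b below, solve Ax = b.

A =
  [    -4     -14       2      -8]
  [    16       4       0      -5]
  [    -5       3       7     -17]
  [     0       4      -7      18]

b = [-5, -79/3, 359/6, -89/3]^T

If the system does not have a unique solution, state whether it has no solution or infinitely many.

Row-reduce the augmented matrix:
R1 ← R1 / (-4).
R2 ← R2 − 16·R1.
R3 ← R3 + 5·R1.
R2 ← R2 / (-52).
R1 ← R1 − 7/2·R2.
R3 ← R3 − 41/2·R2.
R4 ← R4 − 4·R2.
R3 ← R3 / (199/26).
R1 ← R1 − 1/26·R3.
R2 ← R2 + 2/13·R3.
R4 ← R4 + 83/13·R3.
R4 ← R4 / (-2271/796).
R1 ← R1 + 76/199·R4.
R2 ← R2 − 221/796·R4.
R3 ← R3 + 2245/796·R4.
Reading off the reduced rows gives x_1 = -3, x_2 = 5/2, x_3 = -1/3, x_4 = -7/3.

x_1 = -3, x_2 = 5/2, x_3 = -1/3, x_4 = -7/3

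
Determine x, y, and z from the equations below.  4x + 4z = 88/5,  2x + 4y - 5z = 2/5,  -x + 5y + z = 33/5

x = 12/5, y = 7/5, z = 2

Row-reduce the augmented matrix:
R1 ← R1 / (4).
R2 ← R2 − 2·R1.
R3 ← R3 + 1·R1.
R2 ← R2 / (4).
R3 ← R3 − 5·R2.
R3 ← R3 / (43/4).
R1 ← R1 − 1·R3.
R2 ← R2 + 7/4·R3.
Reading off the reduced rows gives x = 12/5, y = 7/5, z = 2.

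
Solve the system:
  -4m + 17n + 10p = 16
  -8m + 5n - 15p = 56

infinitely many solutions

Row-reduce:
R1 ← R1 / (-4).
R2 ← R2 + 8·R1.
R2 ← R2 / (-29).
R1 ← R1 + 17/4·R2.
Rank is 2 with 3 unknowns, leaving p free.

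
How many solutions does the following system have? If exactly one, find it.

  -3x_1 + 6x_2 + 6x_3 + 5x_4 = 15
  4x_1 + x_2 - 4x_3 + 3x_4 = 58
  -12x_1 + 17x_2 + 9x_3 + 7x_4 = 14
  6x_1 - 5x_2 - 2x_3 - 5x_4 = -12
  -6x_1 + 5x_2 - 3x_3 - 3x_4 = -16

x_1 = 5, x_2 = 4, x_3 = -4, x_4 = 6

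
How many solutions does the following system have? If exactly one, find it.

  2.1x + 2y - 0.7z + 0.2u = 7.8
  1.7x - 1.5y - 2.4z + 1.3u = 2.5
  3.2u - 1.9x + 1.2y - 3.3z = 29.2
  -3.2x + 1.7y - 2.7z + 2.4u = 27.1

Row-reduce the augmented matrix:
R1 ← R1 / (21/10).
R2 ← R2 − 17/10·R1.
R3 ← R3 + 19/10·R1.
R4 ← R4 + 16/5·R1.
R2 ← R2 / (-131/42).
R1 ← R1 − 20/21·R2.
R3 ← R3 − 316/105·R2.
R4 ← R4 − 997/210·R2.
R3 ← R3 / (-747/131).
R1 ← R1 + 117/131·R3.
R2 ← R2 − 77/131·R3.
R4 ← R4 + 859/131·R3.
R4 ← R4 / (-26651/37350).
R1 ← R1 + 537/2075·R4.
R2 ← R2 − 1808/18675·R4.
R3 ← R3 + 14669/18675·R4.
Reading off the reduced rows gives x = -1, y = 4, z = -1, u = 6.

x = -1, y = 4, z = -1, u = 6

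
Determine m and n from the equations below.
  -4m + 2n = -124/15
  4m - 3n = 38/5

Row-reduce the augmented matrix:
R1 ← R1 / (-4).
R2 ← R2 − 4·R1.
R2 ← R2 / (-1).
R1 ← R1 + 1/2·R2.
Reading off the reduced rows gives m = 12/5, n = 2/3.

m = 12/5, n = 2/3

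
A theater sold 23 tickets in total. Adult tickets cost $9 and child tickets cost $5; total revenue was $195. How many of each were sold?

Let a = adult tickets, c = child tickets.
  a + c = 23
  9a + 5c = 195
Row-reduce the augmented matrix:
R2 ← R2 − 9·R1.
R2 ← R2 / (-4).
R1 ← R1 − 1·R2.
Reading off the reduced rows gives a = 20, c = 3.

adult tickets: 20, child tickets: 3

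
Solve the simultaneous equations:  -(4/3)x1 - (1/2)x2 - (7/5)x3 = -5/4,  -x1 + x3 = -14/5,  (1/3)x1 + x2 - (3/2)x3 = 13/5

x1 = 9/5, x2 = 1/2, x3 = -1

Row-reduce the augmented matrix:
R1 ← R1 / (-4/3).
R2 ← R2 + 1·R1.
R3 ← R3 − 1/3·R1.
R2 ← R2 / (3/8).
R1 ← R1 − 3/8·R2.
R3 ← R3 − 7/8·R2.
R3 ← R3 / (-199/30).
R1 ← R1 + 1·R3.
R2 ← R2 − 82/15·R3.
Reading off the reduced rows gives x1 = 9/5, x2 = 1/2, x3 = -1.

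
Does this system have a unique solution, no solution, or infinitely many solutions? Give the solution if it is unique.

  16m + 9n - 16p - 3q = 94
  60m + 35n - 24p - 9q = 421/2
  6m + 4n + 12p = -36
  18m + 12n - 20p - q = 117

Row-reduce:
R1 ← R1 / (16).
R2 ← R2 − 60·R1.
R3 ← R3 − 6·R1.
R4 ← R4 − 18·R1.
R2 ← R2 / (5/4).
R1 ← R1 − 9/16·R2.
R3 ← R3 − 5/8·R2.
R4 ← R4 − 15/8·R2.
Swap R3 and R4.
R3 ← R3 / (-56).
R1 ← R1 + 86/5·R3.
R2 ← R2 − 144/5·R3.
Row 4 reduces to 0 = -1/4, a contradiction. The system is inconsistent.

no solution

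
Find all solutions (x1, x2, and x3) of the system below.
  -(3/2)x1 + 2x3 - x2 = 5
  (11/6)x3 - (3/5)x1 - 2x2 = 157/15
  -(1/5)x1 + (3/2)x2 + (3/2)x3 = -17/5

Row-reduce the augmented matrix:
R1 ← R1 / (-3/2).
R2 ← R2 + 3/5·R1.
R3 ← R3 + 1/5·R1.
R2 ← R2 / (-8/5).
R1 ← R1 − 2/3·R2.
R3 ← R3 − 49/30·R2.
R3 ← R3 / (659/288).
R1 ← R1 + 65/72·R3.
R2 ← R2 + 31/48·R3.
Reading off the reduced rows gives x1 = 2, x2 = -4, x3 = 2.

x1 = 2, x2 = -4, x3 = 2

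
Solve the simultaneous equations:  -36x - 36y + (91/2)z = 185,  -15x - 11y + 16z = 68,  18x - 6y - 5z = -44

Row-reduce:
R1 ← R1 / (-36).
R2 ← R2 + 15·R1.
R3 ← R3 − 18·R1.
R2 ← R2 / (4).
R1 ← R1 − 1·R2.
R3 ← R3 + 24·R2.
Row 3 reduces to 0 = -6, a contradiction. The system is inconsistent.

no solution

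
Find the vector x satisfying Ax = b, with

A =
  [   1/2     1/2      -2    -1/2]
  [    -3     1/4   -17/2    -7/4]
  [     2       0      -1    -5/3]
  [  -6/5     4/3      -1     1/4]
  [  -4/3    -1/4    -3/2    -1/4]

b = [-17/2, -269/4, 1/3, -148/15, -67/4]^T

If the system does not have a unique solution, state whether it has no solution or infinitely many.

x_1 = 6, x_2 = 1, x_3 = 5, x_4 = 4

Row-reduce the augmented matrix:
R1 ← R1 / (1/2).
R2 ← R2 + 3·R1.
R3 ← R3 − 2·R1.
R4 ← R4 + 6/5·R1.
R5 ← R5 + 4/3·R1.
R2 ← R2 / (13/4).
R1 ← R1 − 1·R2.
R3 ← R3 + 2·R2.
R4 ← R4 − 38/15·R2.
R5 ← R5 − 13/12·R2.
R3 ← R3 / (-73/13).
R1 ← R1 − 30/13·R3.
R2 ← R2 + 82/13·R3.
R4 ← R4 − 397/39·R3.
R4 ← R4 / (-25519/13140).
R1 ← R1 + 44/73·R4.
R2 ← R2 − 317/219·R4.
R3 ← R3 − 101/219·R4.
R5 reduces to 0 = 0, so the extra equation is consistent.
Reading off the reduced rows gives x_1 = 6, x_2 = 1, x_3 = 5, x_4 = 4.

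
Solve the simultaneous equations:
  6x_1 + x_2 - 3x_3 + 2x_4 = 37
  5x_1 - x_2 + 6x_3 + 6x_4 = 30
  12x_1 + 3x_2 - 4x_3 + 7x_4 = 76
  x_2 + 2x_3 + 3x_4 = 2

infinitely many solutions

Row-reduce:
R1 ← R1 / (6).
R2 ← R2 − 5·R1.
R3 ← R3 − 12·R1.
R2 ← R2 / (-11/6).
R1 ← R1 − 1/6·R2.
R3 ← R3 − 1·R2.
R4 ← R4 − 1·R2.
R3 ← R3 / (73/11).
R1 ← R1 − 3/11·R3.
R2 ← R2 + 51/11·R3.
R4 ← R4 − 73/11·R3.
Rank is 3 with 4 unknowns, leaving x_4 free.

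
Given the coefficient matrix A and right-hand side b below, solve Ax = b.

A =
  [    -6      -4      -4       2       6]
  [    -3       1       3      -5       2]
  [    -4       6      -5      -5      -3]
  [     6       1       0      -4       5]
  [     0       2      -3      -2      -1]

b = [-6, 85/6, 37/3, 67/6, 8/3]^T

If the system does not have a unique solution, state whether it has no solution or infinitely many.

x_1 = -1/3, x_2 = 5/2, x_3 = 1, x_4 = -1, x_5 = 4/3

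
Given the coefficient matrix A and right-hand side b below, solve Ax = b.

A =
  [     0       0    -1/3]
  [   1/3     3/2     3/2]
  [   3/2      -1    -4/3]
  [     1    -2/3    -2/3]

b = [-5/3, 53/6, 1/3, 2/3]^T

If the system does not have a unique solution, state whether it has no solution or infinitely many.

no solution

Row-reduce:
Swap R1 and R2.
R1 ← R1 / (1/3).
R3 ← R3 − 3/2·R1.
R4 ← R4 − 1·R1.
Swap R2 and R3.
R2 ← R2 / (-31/4).
R1 ← R1 − 9/2·R2.
R4 ← R4 + 31/6·R2.
R3 ← R3 / (-1/3).
R1 ← R1 + 6/31·R3.
R2 ← R2 − 97/93·R3.
R4 ← R4 − 2/9·R3.
Row 4 reduces to 0 = -2/3, a contradiction. The system is inconsistent.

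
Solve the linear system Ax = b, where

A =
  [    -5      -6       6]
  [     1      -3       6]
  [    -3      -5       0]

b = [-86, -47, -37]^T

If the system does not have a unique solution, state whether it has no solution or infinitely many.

x_1 = 4, x_2 = 5, x_3 = -6

Row-reduce the augmented matrix:
R1 ← R1 / (-5).
R2 ← R2 − 1·R1.
R3 ← R3 + 3·R1.
R2 ← R2 / (-21/5).
R1 ← R1 − 6/5·R2.
R3 ← R3 + 7/5·R2.
R3 ← R3 / (-6).
R1 ← R1 − 6/7·R3.
R2 ← R2 + 12/7·R3.
Reading off the reduced rows gives x_1 = 4, x_2 = 5, x_3 = -6.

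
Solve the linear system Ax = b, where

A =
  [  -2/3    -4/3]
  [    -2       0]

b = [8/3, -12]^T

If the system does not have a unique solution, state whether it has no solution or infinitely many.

Row-reduce the augmented matrix:
R1 ← R1 / (-2/3).
R2 ← R2 + 2·R1.
R2 ← R2 / (4).
R1 ← R1 − 2·R2.
Reading off the reduced rows gives x_1 = 6, x_2 = -5.

x_1 = 6, x_2 = -5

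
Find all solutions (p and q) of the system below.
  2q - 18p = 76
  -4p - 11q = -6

Row-reduce the augmented matrix:
R1 ← R1 / (-18).
R2 ← R2 + 4·R1.
R2 ← R2 / (-103/9).
R1 ← R1 + 1/9·R2.
Reading off the reduced rows gives p = -4, q = 2.

p = -4, q = 2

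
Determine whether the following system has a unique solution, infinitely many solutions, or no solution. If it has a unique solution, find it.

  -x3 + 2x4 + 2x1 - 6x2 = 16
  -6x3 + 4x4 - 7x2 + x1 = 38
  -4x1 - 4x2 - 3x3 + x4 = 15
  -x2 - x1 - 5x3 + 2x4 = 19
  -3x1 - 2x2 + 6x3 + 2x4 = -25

no solution

Row-reduce:
R1 ← R1 / (2).
R2 ← R2 − 1·R1.
R3 ← R3 + 4·R1.
R4 ← R4 + 1·R1.
R5 ← R5 + 3·R1.
R2 ← R2 / (-4).
R1 ← R1 + 3·R2.
R3 ← R3 + 16·R2.
R4 ← R4 + 4·R2.
R5 ← R5 + 11·R2.
R3 ← R3 / (17).
R1 ← R1 − 29/8·R3.
R2 ← R2 − 11/8·R3.
R5 ← R5 − 157/8·R3.
Swap R4 and R5.
R4 ← R4 / (657/136).
R1 ← R1 − 33/136·R4.
R2 ← R2 + 25/136·R4.
R3 ← R3 + 7/17·R4.
Row 5 reduces to 0 = -3, a contradiction. The system is inconsistent.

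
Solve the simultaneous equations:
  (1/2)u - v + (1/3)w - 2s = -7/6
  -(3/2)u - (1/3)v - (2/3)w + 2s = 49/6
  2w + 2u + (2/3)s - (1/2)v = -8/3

infinitely many solutions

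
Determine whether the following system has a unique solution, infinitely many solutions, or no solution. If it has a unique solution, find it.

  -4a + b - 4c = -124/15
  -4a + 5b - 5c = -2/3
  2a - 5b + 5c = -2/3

Row-reduce the augmented matrix:
R1 ← R1 / (-4).
R2 ← R2 + 4·R1.
R3 ← R3 − 2·R1.
R2 ← R2 / (4).
R1 ← R1 + 1/4·R2.
R3 ← R3 + 9/2·R2.
R3 ← R3 / (15/8).
R1 ← R1 − 15/16·R3.
R2 ← R2 + 1/4·R3.
Reading off the reduced rows gives a = 2/3, b = 12/5, c = 2.

a = 2/3, b = 12/5, c = 2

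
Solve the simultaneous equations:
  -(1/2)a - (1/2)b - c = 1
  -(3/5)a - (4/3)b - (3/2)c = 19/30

Row-reduce:
R1 ← R1 / (-1/2).
R2 ← R2 + 3/5·R1.
R2 ← R2 / (-11/15).
R1 ← R1 − 1·R2.
Rank is 2 with 3 unknowns, leaving c free.

infinitely many solutions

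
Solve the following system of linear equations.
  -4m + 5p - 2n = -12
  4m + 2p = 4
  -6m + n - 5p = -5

m = 2, n = -3, p = -2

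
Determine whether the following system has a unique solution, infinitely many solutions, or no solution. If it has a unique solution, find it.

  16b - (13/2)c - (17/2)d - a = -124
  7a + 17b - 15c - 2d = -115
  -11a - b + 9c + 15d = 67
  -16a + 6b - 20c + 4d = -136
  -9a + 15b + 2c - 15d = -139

no solution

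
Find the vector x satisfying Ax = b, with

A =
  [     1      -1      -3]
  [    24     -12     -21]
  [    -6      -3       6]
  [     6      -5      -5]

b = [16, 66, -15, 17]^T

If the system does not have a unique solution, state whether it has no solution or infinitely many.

Row-reduce the augmented matrix:
R2 ← R2 − 24·R1.
R3 ← R3 + 6·R1.
R4 ← R4 − 6·R1.
R2 ← R2 / (12).
R1 ← R1 + 1·R2.
R3 ← R3 + 9·R2.
R4 ← R4 − 1·R2.
R3 ← R3 / (105/4).
R1 ← R1 − 5/4·R3.
R2 ← R2 − 17/4·R3.
R4 ← R4 − 35/4·R3.
R4 reduces to 0 = 0, so the extra equation is consistent.
Reading off the reduced rows gives x_1 = -3, x_2 = -1, x_3 = -6.

x_1 = -3, x_2 = -1, x_3 = -6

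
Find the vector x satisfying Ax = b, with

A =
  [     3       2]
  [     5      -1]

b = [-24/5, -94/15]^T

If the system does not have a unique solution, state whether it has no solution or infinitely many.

x_1 = -4/3, x_2 = -2/5

Row-reduce the augmented matrix:
R1 ← R1 / (3).
R2 ← R2 − 5·R1.
R2 ← R2 / (-13/3).
R1 ← R1 − 2/3·R2.
Reading off the reduced rows gives x_1 = -4/3, x_2 = -2/5.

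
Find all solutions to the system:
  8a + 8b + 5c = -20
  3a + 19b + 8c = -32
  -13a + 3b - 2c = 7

no solution

Row-reduce:
R1 ← R1 / (8).
R2 ← R2 − 3·R1.
R3 ← R3 + 13·R1.
R2 ← R2 / (16).
R1 ← R1 − 1·R2.
R3 ← R3 − 16·R2.
Row 3 reduces to 0 = -1, a contradiction. The system is inconsistent.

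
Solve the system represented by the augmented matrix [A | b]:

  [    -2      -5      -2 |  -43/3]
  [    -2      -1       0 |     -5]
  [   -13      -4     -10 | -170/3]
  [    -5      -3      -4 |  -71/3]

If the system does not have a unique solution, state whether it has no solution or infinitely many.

x_1 = 2, x_2 = 1, x_3 = 8/3

Row-reduce the augmented matrix:
R1 ← R1 / (-2).
R2 ← R2 + 2·R1.
R3 ← R3 + 13·R1.
R4 ← R4 + 5·R1.
R2 ← R2 / (4).
R1 ← R1 − 5/2·R2.
R3 ← R3 − 57/2·R2.
R4 ← R4 − 19/2·R2.
R3 ← R3 / (-45/4).
R1 ← R1 + 1/4·R3.
R2 ← R2 − 1/2·R3.
R4 ← R4 + 15/4·R3.
R4 reduces to 0 = 0, so the extra equation is consistent.
Reading off the reduced rows gives x_1 = 2, x_2 = 1, x_3 = 8/3.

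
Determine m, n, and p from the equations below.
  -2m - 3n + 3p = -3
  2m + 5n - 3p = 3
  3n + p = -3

Row-reduce the augmented matrix:
R1 ← R1 / (-2).
R2 ← R2 − 2·R1.
R2 ← R2 / (2).
R1 ← R1 − 3/2·R2.
R3 ← R3 − 3·R2.
R1 ← R1 + 3/2·R3.
Reading off the reduced rows gives m = -3, n = 0, p = -3.

m = -3, n = 0, p = -3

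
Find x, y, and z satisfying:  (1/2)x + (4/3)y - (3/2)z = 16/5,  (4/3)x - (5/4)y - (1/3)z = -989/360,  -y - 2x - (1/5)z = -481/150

Row-reduce the augmented matrix:
R1 ← R1 / (1/2).
R2 ← R2 − 4/3·R1.
R3 ← R3 + 2·R1.
R2 ← R2 / (-173/36).
R1 ← R1 − 8/3·R2.
R3 ← R3 − 13/3·R2.
R3 ← R3 / (-2503/865).
R1 ← R1 + 167/173·R3.
R2 ← R2 + 132/173·R3.
Reading off the reduced rows gives x = 1/3, y = 5/2, z = 1/5.

x = 1/3, y = 5/2, z = 1/5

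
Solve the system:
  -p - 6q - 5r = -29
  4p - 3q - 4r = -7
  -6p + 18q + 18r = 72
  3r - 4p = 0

p = 3, q = 1, r = 4

Row-reduce the augmented matrix:
R1 ← R1 / (-1).
R2 ← R2 − 4·R1.
R3 ← R3 + 6·R1.
R4 ← R4 + 4·R1.
R2 ← R2 / (-27).
R1 ← R1 − 6·R2.
R3 ← R3 − 54·R2.
R4 ← R4 − 24·R2.
Swap R3 and R4.
R3 ← R3 / (5/3).
R1 ← R1 + 1/3·R3.
R2 ← R2 − 8/9·R3.
R4 reduces to 0 = 0, so the extra equation is consistent.
Reading off the reduced rows gives p = 3, q = 1, r = 4.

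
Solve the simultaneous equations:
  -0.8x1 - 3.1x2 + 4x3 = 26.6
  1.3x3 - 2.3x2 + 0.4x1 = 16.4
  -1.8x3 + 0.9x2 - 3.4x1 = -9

Row-reduce the augmented matrix:
R1 ← R1 / (-4/5).
R2 ← R2 − 2/5·R1.
R3 ← R3 + 17/5·R1.
R2 ← R2 / (-77/20).
R1 ← R1 − 31/8·R2.
R3 ← R3 − 563/40·R2.
R3 ← R3 / (-943/140).
R1 ← R1 + 47/28·R3.
R2 ← R2 + 6/7·R3.
Reading off the reduced rows gives x1 = 0, x2 = -6, x3 = 2.

x1 = 0, x2 = -6, x3 = 2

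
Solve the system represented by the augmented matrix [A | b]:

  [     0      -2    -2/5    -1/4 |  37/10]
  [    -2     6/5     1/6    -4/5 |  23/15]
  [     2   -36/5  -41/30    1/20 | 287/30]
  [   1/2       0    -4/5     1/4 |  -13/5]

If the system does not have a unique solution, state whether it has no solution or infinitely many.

Row-reduce:
Swap R1 and R2.
R1 ← R1 / (-2).
R3 ← R3 − 2·R1.
R4 ← R4 − 1/2·R1.
R2 ← R2 / (-2).
R1 ← R1 + 3/5·R2.
R3 ← R3 + 6·R2.
R4 ← R4 − 3/10·R2.
Swap R3 and R4.
R3 ← R3 / (-491/600).
R1 ← R1 − 11/300·R3.
R2 ← R2 − 1/5·R3.
Rank is 3 with 4 unknowns, leaving x_4 free.

infinitely many solutions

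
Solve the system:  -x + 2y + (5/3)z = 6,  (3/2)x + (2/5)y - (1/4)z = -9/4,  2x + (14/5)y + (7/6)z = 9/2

Row-reduce:
R1 ← R1 / (-1).
R2 ← R2 − 3/2·R1.
R3 ← R3 − 2·R1.
R2 ← R2 / (17/5).
R1 ← R1 + 2·R2.
R3 ← R3 − 34/5·R2.
Row 3 reduces to 0 = 3, a contradiction. The system is inconsistent.

no solution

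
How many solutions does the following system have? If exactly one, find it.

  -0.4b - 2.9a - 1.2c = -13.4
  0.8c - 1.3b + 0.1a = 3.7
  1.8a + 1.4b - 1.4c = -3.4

a = 2, b = 1, c = 6

Row-reduce the augmented matrix:
R1 ← R1 / (-29/10).
R2 ← R2 − 1/10·R1.
R3 ← R3 − 9/5·R1.
R2 ← R2 / (-381/290).
R1 ← R1 − 4/29·R2.
R3 ← R3 − 167/145·R2.
R3 ← R3 / (-2819/1905).
R1 ← R1 − 188/381·R3.
R2 ← R2 + 220/381·R3.
Reading off the reduced rows gives a = 2, b = 1, c = 6.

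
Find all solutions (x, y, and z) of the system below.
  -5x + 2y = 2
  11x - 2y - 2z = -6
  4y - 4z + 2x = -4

infinitely many solutions

Row-reduce:
R1 ← R1 / (-5).
R2 ← R2 − 11·R1.
R3 ← R3 − 2·R1.
R2 ← R2 / (12/5).
R1 ← R1 + 2/5·R2.
R3 ← R3 − 24/5·R2.
Rank is 2 with 3 unknowns, leaving z free.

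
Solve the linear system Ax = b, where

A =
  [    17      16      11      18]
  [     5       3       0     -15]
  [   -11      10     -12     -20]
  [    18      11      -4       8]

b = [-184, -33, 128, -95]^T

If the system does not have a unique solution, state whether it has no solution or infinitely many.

x_1 = -6, x_2 = -1, x_3 = -6, x_4 = 0

Row-reduce the augmented matrix:
R1 ← R1 / (17).
R2 ← R2 − 5·R1.
R3 ← R3 + 11·R1.
R4 ← R4 − 18·R1.
R2 ← R2 / (-29/17).
R1 ← R1 − 16/17·R2.
R3 ← R3 − 346/17·R2.
R4 ← R4 + 101/17·R2.
R3 ← R3 / (-1261/29).
R1 ← R1 + 33/29·R3.
R2 ← R2 − 55/29·R3.
R4 ← R4 + 127/29·R3.
R4 ← R4 / (106993/1261).
R1 ← R1 + 4518/1261·R4.
R2 ← R2 − 1225/1261·R4.
R3 ← R3 − 7264/1261·R4.
Reading off the reduced rows gives x_1 = -6, x_2 = -1, x_3 = -6, x_4 = 0.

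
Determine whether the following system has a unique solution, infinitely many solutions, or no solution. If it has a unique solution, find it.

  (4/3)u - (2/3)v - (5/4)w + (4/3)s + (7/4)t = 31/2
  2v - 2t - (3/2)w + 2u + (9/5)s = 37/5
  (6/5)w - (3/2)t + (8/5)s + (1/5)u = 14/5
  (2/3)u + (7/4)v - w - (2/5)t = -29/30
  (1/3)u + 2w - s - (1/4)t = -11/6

Row-reduce the augmented matrix:
R1 ← R1 / (4/3).
R2 ← R2 − 2·R1.
R3 ← R3 − 1/5·R1.
R4 ← R4 − 2/3·R1.
R5 ← R5 − 1/3·R1.
R2 ← R2 / (3).
R1 ← R1 + 1/2·R2.
R3 ← R3 − 1/10·R2.
R4 ← R4 − 25/12·R2.
R5 ← R5 − 1/6·R2.
R3 ← R3 / (11/8).
R1 ← R1 + 7/8·R3.
R2 ← R2 − 1/8·R3.
R4 ← R4 + 61/96·R3.
R5 ← R5 − 55/24·R3.
R4 ← R4 / (269/2200).
R1 ← R1 − 512/275·R4.
R2 ← R2 + 107/550·R4.
R3 ← R3 − 844/825·R4.
R5 ← R5 + 11/3·R4.
R5 ← R5 / (368399/9684).
R1 ← R1 + 150553/8070·R5.
R2 ← R2 − 2032/4035·R5.
R3 ← R3 + 135043/12105·R5.
R4 ← R4 − 15755/1614·R5.
Reading off the reduced rows gives u = 5, v = -2, w = 0, s = 3, t = 2.

u = 5, v = -2, w = 0, s = 3, t = 2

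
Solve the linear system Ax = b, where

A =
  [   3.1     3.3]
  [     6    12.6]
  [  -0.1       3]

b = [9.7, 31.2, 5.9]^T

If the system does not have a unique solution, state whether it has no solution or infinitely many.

x_1 = 1, x_2 = 2

Row-reduce the augmented matrix:
R1 ← R1 / (31/10).
R2 ← R2 − 6·R1.
R3 ← R3 + 1/10·R1.
R2 ← R2 / (963/155).
R1 ← R1 − 33/31·R2.
R3 ← R3 − 963/310·R2.
R3 reduces to 0 = 0, so the extra equation is consistent.
Reading off the reduced rows gives x_1 = 1, x_2 = 2.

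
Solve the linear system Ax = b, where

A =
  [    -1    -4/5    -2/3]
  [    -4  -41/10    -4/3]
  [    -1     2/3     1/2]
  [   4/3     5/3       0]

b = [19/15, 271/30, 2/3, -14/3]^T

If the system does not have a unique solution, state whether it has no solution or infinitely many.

no solution

Row-reduce:
R1 ← R1 / (-1).
R2 ← R2 + 4·R1.
R3 ← R3 + 1·R1.
R4 ← R4 − 4/3·R1.
R2 ← R2 / (-9/10).
R1 ← R1 − 4/5·R2.
R3 ← R3 − 22/15·R2.
R4 ← R4 − 3/5·R2.
R3 ← R3 / (541/162).
R1 ← R1 − 50/27·R3.
R2 ← R2 + 40/27·R3.
Row 4 reduces to 0 = -1/3, a contradiction. The system is inconsistent.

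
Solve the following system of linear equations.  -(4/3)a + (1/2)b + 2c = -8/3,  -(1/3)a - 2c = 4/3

Row-reduce:
R1 ← R1 / (-4/3).
R2 ← R2 + 1/3·R1.
R2 ← R2 / (-1/8).
R1 ← R1 + 3/8·R2.
Rank is 2 with 3 unknowns, leaving c free.

infinitely many solutions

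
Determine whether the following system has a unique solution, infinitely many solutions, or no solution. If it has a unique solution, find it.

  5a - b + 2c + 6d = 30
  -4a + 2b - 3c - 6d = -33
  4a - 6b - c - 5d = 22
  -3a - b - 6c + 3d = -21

Row-reduce the augmented matrix:
R1 ← R1 / (5).
R2 ← R2 + 4·R1.
R3 ← R3 − 4·R1.
R4 ← R4 + 3·R1.
R2 ← R2 / (6/5).
R1 ← R1 + 1/5·R2.
R3 ← R3 + 26/5·R2.
R4 ← R4 + 8/5·R2.
R3 ← R3 / (-26/3).
R1 ← R1 − 1/6·R3.
R2 ← R2 + 7/6·R3.
R4 ← R4 + 20/3·R3.
R4 ← R4 / (215/13).
R1 ← R1 − 37/52·R4.
R2 ← R2 − 53/52·R4.
R3 ← R3 − 45/26·R4.
Reading off the reduced rows gives a = 3, b = -3, c = 3, d = 1.

a = 3, b = -3, c = 3, d = 1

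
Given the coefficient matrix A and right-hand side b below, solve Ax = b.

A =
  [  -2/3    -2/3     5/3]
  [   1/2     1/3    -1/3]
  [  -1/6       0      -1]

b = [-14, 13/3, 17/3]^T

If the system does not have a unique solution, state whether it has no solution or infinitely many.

Row-reduce the augmented matrix:
R1 ← R1 / (-2/3).
R2 ← R2 − 1/2·R1.
R3 ← R3 + 1/6·R1.
R2 ← R2 / (-1/6).
R1 ← R1 − 1·R2.
R3 ← R3 − 1/6·R2.
R3 ← R3 / (-1/2).
R1 ← R1 − 3·R3.
R2 ← R2 + 11/2·R3.
Reading off the reduced rows gives x_1 = 2, x_2 = 4, x_3 = -6.

x_1 = 2, x_2 = 4, x_3 = -6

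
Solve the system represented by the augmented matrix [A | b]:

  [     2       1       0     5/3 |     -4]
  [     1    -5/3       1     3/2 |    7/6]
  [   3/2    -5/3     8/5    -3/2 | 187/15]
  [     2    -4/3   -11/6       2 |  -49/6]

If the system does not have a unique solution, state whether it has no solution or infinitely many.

x_1 = 1, x_2 = -1, x_3 = 3, x_4 = -3

Row-reduce the augmented matrix:
R1 ← R1 / (2).
R2 ← R2 − 1·R1.
R3 ← R3 − 3/2·R1.
R4 ← R4 − 2·R1.
R2 ← R2 / (-13/6).
R1 ← R1 − 1/2·R2.
R3 ← R3 + 29/12·R2.
R4 ← R4 + 7/3·R2.
R3 ← R3 / (63/130).
R1 ← R1 − 3/13·R3.
R2 ← R2 + 6/13·R3.
R4 ← R4 + 227/78·R3.
R4 ← R4 / (-48455/2268).
R1 ← R1 − 167/63·R4.
R2 ← R2 + 229/63·R4.
R3 ← R3 + 2725/378·R4.
Reading off the reduced rows gives x_1 = 1, x_2 = -1, x_3 = 3, x_4 = -3.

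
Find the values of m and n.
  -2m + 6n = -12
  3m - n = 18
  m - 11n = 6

m = 6, n = 0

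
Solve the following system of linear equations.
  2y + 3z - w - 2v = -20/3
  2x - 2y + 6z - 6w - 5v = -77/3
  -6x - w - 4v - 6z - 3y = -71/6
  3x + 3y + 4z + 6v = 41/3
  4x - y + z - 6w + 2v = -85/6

Row-reduce the augmented matrix:
Swap R1 and R2.
R1 ← R1 / (2).
R3 ← R3 + 6·R1.
R4 ← R4 − 3·R1.
R5 ← R5 − 4·R1.
R2 ← R2 / (2).
R1 ← R1 + 1·R2.
R3 ← R3 + 9·R2.
R4 ← R4 − 6·R2.
R5 ← R5 − 3·R2.
R3 ← R3 / (51/2).
R1 ← R1 − 9/2·R3.
R2 ← R2 − 3/2·R3.
R4 ← R4 + 14·R3.
R5 ← R5 + 31/2·R3.
R4 ← R4 / (-46/51).
R1 ← R1 − 11/17·R4.
R2 ← R2 − 15/17·R4.
R3 ← R3 + 47/51·R4.
R5 ← R5 + 346/51·R4.
R5 ← R5 / (-1521/46).
R1 ← R1 − 405/92·R5.
R2 ← R2 − 431/92·R5.
R3 ← R3 + 489/92·R5.
R4 ← R4 + 421/92·R5.
Reading off the reduced rows gives x = -1/2, y = -1/2, z = 2/3, w = 3, v = 7/3.

x = -1/2, y = -1/2, z = 2/3, w = 3, v = 7/3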